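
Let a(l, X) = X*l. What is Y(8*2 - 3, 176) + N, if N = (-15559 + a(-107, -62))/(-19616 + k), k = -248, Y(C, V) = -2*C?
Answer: -507539/19864 ≈ -25.551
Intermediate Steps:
N = 8925/19864 (N = (-15559 - 62*(-107))/(-19616 - 248) = (-15559 + 6634)/(-19864) = -8925*(-1/19864) = 8925/19864 ≈ 0.44931)
Y(8*2 - 3, 176) + N = -2*(8*2 - 3) + 8925/19864 = -2*(16 - 3) + 8925/19864 = -2*13 + 8925/19864 = -26 + 8925/19864 = -507539/19864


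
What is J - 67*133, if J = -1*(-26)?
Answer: -8885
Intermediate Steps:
J = 26
J - 67*133 = 26 - 67*133 = 26 - 8911 = -8885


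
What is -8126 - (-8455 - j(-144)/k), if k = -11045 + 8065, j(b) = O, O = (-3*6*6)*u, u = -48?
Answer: 243809/745 ≈ 327.26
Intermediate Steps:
O = 5184 (O = (-3*6*6)*(-48) = -18*6*(-48) = -108*(-48) = 5184)
j(b) = 5184
k = -2980
-8126 - (-8455 - j(-144)/k) = -8126 - (-8455 - 5184/(-2980)) = -8126 - (-8455 - 5184*(-1)/2980) = -8126 - (-8455 - 1*(-1296/745)) = -8126 - (-8455 + 1296/745) = -8126 - 1*(-6297679/745) = -8126 + 6297679/745 = 243809/745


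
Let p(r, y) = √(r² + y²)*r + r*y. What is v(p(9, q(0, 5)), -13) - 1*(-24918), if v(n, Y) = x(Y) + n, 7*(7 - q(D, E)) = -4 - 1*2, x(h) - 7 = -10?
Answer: 174900/7 + 9*√6994/7 ≈ 25093.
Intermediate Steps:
x(h) = -3 (x(h) = 7 - 10 = -3)
q(D, E) = 55/7 (q(D, E) = 7 - (-4 - 1*2)/7 = 7 - (-4 - 2)/7 = 7 - ⅐*(-6) = 7 + 6/7 = 55/7)
p(r, y) = r*y + r*√(r² + y²) (p(r, y) = r*√(r² + y²) + r*y = r*y + r*√(r² + y²))
v(n, Y) = -3 + n
v(p(9, q(0, 5)), -13) - 1*(-24918) = (-3 + 9*(55/7 + √(9² + (55/7)²))) - 1*(-24918) = (-3 + 9*(55/7 + √(81 + 3025/49))) + 24918 = (-3 + 9*(55/7 + √(6994/49))) + 24918 = (-3 + 9*(55/7 + √6994/7)) + 24918 = (-3 + (495/7 + 9*√6994/7)) + 24918 = (474/7 + 9*√6994/7) + 24918 = 174900/7 + 9*√6994/7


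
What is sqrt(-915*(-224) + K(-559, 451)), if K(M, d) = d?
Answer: sqrt(205411) ≈ 453.22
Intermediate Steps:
sqrt(-915*(-224) + K(-559, 451)) = sqrt(-915*(-224) + 451) = sqrt(204960 + 451) = sqrt(205411)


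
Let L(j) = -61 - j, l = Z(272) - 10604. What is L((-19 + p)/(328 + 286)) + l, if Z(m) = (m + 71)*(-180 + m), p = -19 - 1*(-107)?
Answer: 12827005/614 ≈ 20891.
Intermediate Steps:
p = 88 (p = -19 + 107 = 88)
Z(m) = (-180 + m)*(71 + m) (Z(m) = (71 + m)*(-180 + m) = (-180 + m)*(71 + m))
l = 20952 (l = (-12780 + 272**2 - 109*272) - 10604 = (-12780 + 73984 - 29648) - 10604 = 31556 - 10604 = 20952)
L((-19 + p)/(328 + 286)) + l = (-61 - (-19 + 88)/(328 + 286)) + 20952 = (-61 - 69/614) + 20952 = -37523/614 + 20952 = 12827005/614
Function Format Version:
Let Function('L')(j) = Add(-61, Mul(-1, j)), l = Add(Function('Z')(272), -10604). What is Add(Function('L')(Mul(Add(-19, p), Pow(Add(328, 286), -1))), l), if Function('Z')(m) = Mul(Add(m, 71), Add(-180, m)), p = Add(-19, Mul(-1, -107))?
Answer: Rational(12827005, 614) ≈ 20891.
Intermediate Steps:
p = 88 (p = Add(-19, 107) = 88)
Function('Z')(m) = Mul(Add(-180, m), Add(71, m)) (Function('Z')(m) = Mul(Add(71, m), Add(-180, m)) = Mul(Add(-180, m), Add(71, m)))
l = 20952 (l = Add(Add(-12780, Pow(272, 2), Mul(-109, 272)), -10604) = Add(Add(-12780, 73984, -29648), -10604) = Add(31556, -10604) = 20952)
Add(Function('L')(Mul(Add(-19, p), Pow(Add(328, 286), -1))), l) = Add(Add(-61, Mul(-1, Mul(Add(-19, 88), Pow(Add(328, 286), -1)))), 20952) = Add(Add(-61, Mul(-1, Mul(69, Pow(614, -1)))), 20952) = Add(Add(-61, Mul(-1, Mul(69, Rational(1, 614)))), 20952) = Add(Add(-61, Mul(-1, Rational(69, 614))), 20952) = Add(Add(-61, Rational(-69, 614)), 20952) = Add(Rational(-37523, 614), 20952) = Rational(12827005, 614)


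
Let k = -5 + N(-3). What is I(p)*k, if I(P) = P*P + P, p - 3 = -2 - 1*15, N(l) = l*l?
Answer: 728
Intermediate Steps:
N(l) = l**2
p = -14 (p = 3 + (-2 - 1*15) = 3 + (-2 - 15) = 3 - 17 = -14)
I(P) = P + P**2 (I(P) = P**2 + P = P + P**2)
k = 4 (k = -5 + (-3)**2 = -5 + 9 = 4)
I(p)*k = -14*(1 - 14)*4 = -14*(-13)*4 = 182*4 = 728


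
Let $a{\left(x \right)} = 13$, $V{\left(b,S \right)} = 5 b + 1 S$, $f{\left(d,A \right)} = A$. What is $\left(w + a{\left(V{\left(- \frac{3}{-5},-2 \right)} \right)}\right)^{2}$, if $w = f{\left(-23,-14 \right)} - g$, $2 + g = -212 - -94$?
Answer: $14161$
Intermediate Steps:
$g = -120$ ($g = -2 - 118 = -120$)
$V{\left(b,S \right)} = S + 5 b$ ($V{\left(b,S \right)} = 5 b + S = S + 5 b$)
$w = 106$ ($w = -14 - -120 = -14 + 120 = 106$)
$\left(w + a{\left(V{\left(- \frac{3}{-5},-2 \right)} \right)}\right)^{2} = \left(106 + 13\right)^{2} = 119^{2} = 14161$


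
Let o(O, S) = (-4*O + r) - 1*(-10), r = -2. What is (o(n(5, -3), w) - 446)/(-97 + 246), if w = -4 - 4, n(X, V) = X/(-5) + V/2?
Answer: -428/149 ≈ -2.8725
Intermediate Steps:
n(X, V) = V/2 - X/5 (n(X, V) = X*(-⅕) + V*(½) = -X/5 + V/2 = V/2 - X/5)
w = -8
o(O, S) = 8 - 4*O (o(O, S) = (-4*O - 2) - 1*(-10) = (-2 - 4*O) + 10 = 8 - 4*O)
(o(n(5, -3), w) - 446)/(-97 + 246) = ((8 - 4*((½)*(-3) - ⅕*5)) - 446)/(-97 + 246) = ((8 - 4*(-3/2 - 1)) - 446)/149 = ((8 - 4*(-5/2)) - 446)*(1/149) = ((8 + 10) - 446)*(1/149) = (18 - 446)*(1/149) = -428*1/149 = -428/149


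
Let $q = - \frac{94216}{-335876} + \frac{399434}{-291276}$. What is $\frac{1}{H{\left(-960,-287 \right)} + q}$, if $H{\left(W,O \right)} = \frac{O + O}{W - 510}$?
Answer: $- \frac{428017702770}{299758054201} \approx -1.4279$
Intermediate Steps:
$H{\left(W,O \right)} = \frac{2 O}{-510 + W}$
$q = - \frac{13339679321}{12229077222}$ ($q = \left(-94216\right) \left(- \frac{1}{335876}\right) + 399434 \left(- \frac{1}{291276}\right) = \frac{23554}{83969} - \frac{199717}{145638} = - \frac{13339679321}{12229077222} \approx -1.0908$)
$\frac{1}{H{\left(-960,-287 \right)} + q} = \frac{1}{2 \left(-287\right) \frac{1}{-510 - 960} - \frac{13339679321}{12229077222}} = \frac{1}{2 \left(-287\right) \frac{1}{-1470} - \frac{13339679321}{12229077222}} = \frac{1}{2 \left(-287\right) \left(- \frac{1}{1470}\right) - \frac{13339679321}{12229077222}} = \frac{1}{\frac{41}{105} - \frac{13339679321}{12229077222}} = \frac{1}{- \frac{299758054201}{428017702770}} = - \frac{428017702770}{299758054201}$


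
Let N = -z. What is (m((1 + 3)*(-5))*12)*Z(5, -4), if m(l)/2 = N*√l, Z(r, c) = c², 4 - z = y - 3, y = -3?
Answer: -7680*I*√5 ≈ -17173.0*I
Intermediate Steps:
z = 10 (z = 4 - (-3 - 3) = 4 - 1*(-6) = 4 + 6 = 10)
N = -10 (N = -1*10 = -10)
m(l) = -20*√l (m(l) = 2*(-10*√l) = -20*√l)
(m((1 + 3)*(-5))*12)*Z(5, -4) = (-20*I*√5*√(1 + 3)*12)*(-4)² = (-20*2*I*√5*12)*16 = (-40*I*√5*12)*16 = -480*I*√5*16 = -7680*I*√5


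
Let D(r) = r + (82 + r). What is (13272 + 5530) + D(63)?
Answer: 19010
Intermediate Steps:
D(r) = 82 + 2*r
(13272 + 5530) + D(63) = (13272 + 5530) + (82 + 2*63) = 18802 + (82 + 126) = 18802 + 208 = 19010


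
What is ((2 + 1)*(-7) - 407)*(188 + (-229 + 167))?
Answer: -53928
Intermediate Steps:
((2 + 1)*(-7) - 407)*(188 + (-229 + 167)) = (3*(-7) - 407)*(188 - 62) = (-21 - 407)*126 = -428*126 = -53928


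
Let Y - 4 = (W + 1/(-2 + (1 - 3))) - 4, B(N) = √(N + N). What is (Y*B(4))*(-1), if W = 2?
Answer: -7*√2/2 ≈ -4.9497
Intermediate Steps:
B(N) = √2*√N (B(N) = √(2*N) = √2*√N)
Y = 7/4 (Y = 4 + ((2 + 1/(-2 + (1 - 3))) - 4) = 4 + ((2 + 1/(-2 - 2)) - 4) = 4 + ((2 + 1/(-4)) - 4) = 4 + ((2 - ¼) - 4) = 4 + (7/4 - 4) = 4 - 9/4 = 7/4 ≈ 1.7500)
(Y*B(4))*(-1) = (7*(√2*√4)/4)*(-1) = (7*(√2*2)/4)*(-1) = (7*(2*√2)/4)*(-1) = (7*√2/2)*(-1) = -7*√2/2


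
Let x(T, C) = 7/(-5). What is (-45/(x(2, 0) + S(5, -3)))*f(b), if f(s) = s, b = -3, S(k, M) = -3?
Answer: -675/22 ≈ -30.682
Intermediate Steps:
x(T, C) = -7/5 (x(T, C) = 7*(-1/5) = -7/5)
(-45/(x(2, 0) + S(5, -3)))*f(b) = -45/(-7/5 - 3)*(-3) = -45/(-22/5)*(-3) = -45*(-5/22)*(-3) = (225/22)*(-3) = -675/22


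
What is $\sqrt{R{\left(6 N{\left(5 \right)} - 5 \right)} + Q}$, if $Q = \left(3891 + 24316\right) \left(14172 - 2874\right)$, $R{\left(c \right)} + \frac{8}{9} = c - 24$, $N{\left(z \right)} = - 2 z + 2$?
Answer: $\frac{\sqrt{2868143473}}{3} \approx 17852.0$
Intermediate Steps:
$N{\left(z \right)} = 2 - 2 z$
$R{\left(c \right)} = - \frac{224}{9} + c$ ($R{\left(c \right)} = - \frac{8}{9} + \left(c - 24\right) = - \frac{8}{9} + \left(-24 + c\right) = - \frac{224}{9} + c$)
$Q = 318682686$ ($Q = 28207 \cdot 11298 = 318682686$)
$\sqrt{R{\left(6 N{\left(5 \right)} - 5 \right)} + Q} = \sqrt{\left(- \frac{224}{9} + \left(6 \left(2 - 10\right) - 5\right)\right) + 318682686} = \sqrt{\left(- \frac{224}{9} + \left(6 \left(-8\right) - 5\right)\right) + 318682686} = \sqrt{\left(- \frac{224}{9} - 53\right) + 318682686} = \sqrt{- \frac{701}{9} + 318682686} = \sqrt{\frac{2868143473}{9}} = \frac{\sqrt{2868143473}}{3}$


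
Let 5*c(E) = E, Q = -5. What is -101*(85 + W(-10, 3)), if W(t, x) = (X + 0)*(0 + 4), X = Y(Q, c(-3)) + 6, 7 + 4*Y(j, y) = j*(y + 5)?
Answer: -8080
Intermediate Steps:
c(E) = E/5
Y(j, y) = -7/4 + j*(5 + y)/4 (Y(j, y) = -7/4 + (j*(y + 5))/4 = -7/4 + (j*(5 + y))/4 = -7/4 + j*(5 + y)/4)
X = -5/4 (X = (-7/4 + (5/4)*(-5) + (¼)*(-5)*((⅕)*(-3))) + 6 = (-7/4 - 25/4 + (¼)*(-5)*(-⅗)) + 6 = (-7/4 - 25/4 + ¾) + 6 = -29/4 + 6 = -5/4 ≈ -1.2500)
W(t, x) = -5 (W(t, x) = (-5/4 + 0)*(0 + 4) = -5/4*4 = -5)
-101*(85 + W(-10, 3)) = -101*(85 - 5) = -101*80 = -8080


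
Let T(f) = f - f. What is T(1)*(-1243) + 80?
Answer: 80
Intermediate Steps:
T(f) = 0
T(1)*(-1243) + 80 = 0*(-1243) + 80 = 0 + 80 = 80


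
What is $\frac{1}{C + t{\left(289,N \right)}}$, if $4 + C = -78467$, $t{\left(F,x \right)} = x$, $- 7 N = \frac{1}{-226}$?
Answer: $- \frac{1582}{124141121} \approx -1.2744 \cdot 10^{-5}$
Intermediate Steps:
$N = \frac{1}{1582}$ ($N = - \frac{1}{7 \left(-226\right)} = \left(- \frac{1}{7}\right) \left(- \frac{1}{226}\right) = \frac{1}{1582} \approx 0.00063211$)
$C = -78471$ ($C = -4 - 78467 = -78471$)
$\frac{1}{C + t{\left(289,N \right)}} = \frac{1}{-78471 + \frac{1}{1582}} = \frac{1}{- \frac{124141121}{1582}} = - \frac{1582}{124141121}$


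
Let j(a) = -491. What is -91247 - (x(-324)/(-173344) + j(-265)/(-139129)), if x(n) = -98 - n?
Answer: -1100310068848311/12058588688 ≈ -91247.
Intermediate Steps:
-91247 - (x(-324)/(-173344) + j(-265)/(-139129)) = -91247 - ((-98 - 1*(-324))/(-173344) - 491/(-139129)) = -91247 - ((-98 + 324)*(-1/173344) - 491*(-1/139129)) = -91247 - (226*(-1/173344) + 491/139129) = -91247 - (-113/86672 + 491/139129) = -91247 - 1*26834375/12058588688 = -91247 - 26834375/12058588688 = -1100310068848311/12058588688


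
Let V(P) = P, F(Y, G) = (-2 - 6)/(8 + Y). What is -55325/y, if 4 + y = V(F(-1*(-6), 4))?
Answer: 387275/32 ≈ 12102.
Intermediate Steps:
F(Y, G) = -8/(8 + Y)
y = -32/7 (y = -4 - 8/(8 - 1*(-6)) = -4 - 8/(8 + 6) = -4 - 8/14 = -4 - 8*1/14 = -4 - 4/7 = -32/7 ≈ -4.5714)
-55325/y = -55325/(-32/7) = -55325*(-7/32) = 387275/32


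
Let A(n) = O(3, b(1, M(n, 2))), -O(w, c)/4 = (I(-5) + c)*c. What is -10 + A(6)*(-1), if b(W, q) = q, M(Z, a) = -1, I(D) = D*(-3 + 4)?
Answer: 14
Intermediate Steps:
I(D) = D (I(D) = D*1 = D)
O(w, c) = -4*c*(-5 + c) (O(w, c) = -4*(-5 + c)*c = -4*c*(-5 + c))
A(n) = -24 (A(n) = 4*(-1)*(5 - 1*(-1)) = 4*(-1)*(5 + 1) = 4*(-1)*6 = -24)
-10 + A(6)*(-1) = -10 - 24*(-1) = -10 + 24 = 14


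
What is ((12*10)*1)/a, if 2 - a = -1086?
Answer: 15/136 ≈ 0.11029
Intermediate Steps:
a = 1088 (a = 2 - 1*(-1086) = 2 + 1086 = 1088)
((12*10)*1)/a = ((12*10)*1)/1088 = (120*1)*(1/1088) = 120*(1/1088) = 15/136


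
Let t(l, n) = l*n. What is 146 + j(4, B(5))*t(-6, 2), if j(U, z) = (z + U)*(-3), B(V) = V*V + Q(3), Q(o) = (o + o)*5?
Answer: 2270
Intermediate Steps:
Q(o) = 10*o (Q(o) = (2*o)*5 = 10*o)
B(V) = 30 + V**2 (B(V) = V*V + 10*3 = V**2 + 30 = 30 + V**2)
j(U, z) = -3*U - 3*z (j(U, z) = (U + z)*(-3) = -3*U - 3*z)
146 + j(4, B(5))*t(-6, 2) = 146 + (-3*4 - 3*(30 + 5**2))*(-6*2) = 146 + (-12 - 3*(30 + 25))*(-12) = 146 + (-12 - 3*55)*(-12) = 146 + (-12 - 165)*(-12) = 146 - 177*(-12) = 146 + 2124 = 2270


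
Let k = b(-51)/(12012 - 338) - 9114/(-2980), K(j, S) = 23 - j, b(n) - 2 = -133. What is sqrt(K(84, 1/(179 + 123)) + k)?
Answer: I*sqrt(1095889075570770)/4348565 ≈ 7.6127*I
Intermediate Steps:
b(n) = -131 (b(n) = 2 - 133 = -131)
k = 13250807/4348565 (k = -131/(12012 - 338) - 9114/(-2980) = -131/11674 - 9114*(-1/2980) = -131*1/11674 + 4557/1490 = -131/11674 + 4557/1490 = 13250807/4348565 ≈ 3.0472)
sqrt(K(84, 1/(179 + 123)) + k) = sqrt((23 - 1*84) + 13250807/4348565) = sqrt((23 - 84) + 13250807/4348565) = sqrt(-61 + 13250807/4348565) = sqrt(-252011658/4348565) = I*sqrt(1095889075570770)/4348565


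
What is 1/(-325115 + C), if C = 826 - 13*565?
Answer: -1/331634 ≈ -3.0154e-6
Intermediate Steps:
C = -6519 (C = 826 - 7345 = -6519)
1/(-325115 + C) = 1/(-325115 - 6519) = 1/(-331634) = -1/331634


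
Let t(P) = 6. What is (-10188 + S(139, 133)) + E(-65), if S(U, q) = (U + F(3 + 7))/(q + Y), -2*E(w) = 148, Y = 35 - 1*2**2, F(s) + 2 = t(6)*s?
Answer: -1682771/164 ≈ -10261.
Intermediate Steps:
F(s) = -2 + 6*s
Y = 31 (Y = 35 - 1*4 = 35 - 4 = 31)
E(w) = -74 (E(w) = -1/2*148 = -74)
S(U, q) = (58 + U)/(31 + q) (S(U, q) = (U + (-2 + 6*(3 + 7)))/(q + 31) = (U + (-2 + 6*10))/(31 + q) = (U + (-2 + 60))/(31 + q) = (U + 58)/(31 + q) = (58 + U)/(31 + q))
(-10188 + S(139, 133)) + E(-65) = (-10188 + (58 + 139)/(31 + 133)) - 74 = (-10188 + 197/164) - 74 = -1670635/164 - 74 = -1682771/164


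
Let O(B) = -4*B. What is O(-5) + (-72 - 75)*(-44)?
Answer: 6488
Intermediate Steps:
O(-5) + (-72 - 75)*(-44) = -4*(-5) + (-72 - 75)*(-44) = 20 - 147*(-44) = 20 + 6468 = 6488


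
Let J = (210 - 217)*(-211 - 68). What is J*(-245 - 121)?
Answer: -714798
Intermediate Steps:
J = 1953 (J = -7*(-279) = 1953)
J*(-245 - 121) = 1953*(-245 - 121) = 1953*(-366) = -714798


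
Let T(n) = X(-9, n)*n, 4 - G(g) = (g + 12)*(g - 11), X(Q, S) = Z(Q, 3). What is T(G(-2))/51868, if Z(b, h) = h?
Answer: 201/25934 ≈ 0.0077504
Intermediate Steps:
X(Q, S) = 3
G(g) = 4 - (-11 + g)*(12 + g) (G(g) = 4 - (g + 12)*(g - 11) = 4 - (12 + g)*(-11 + g) = 4 - (-11 + g)*(12 + g))
T(n) = 3*n
T(G(-2))/51868 = (3*(136 - 1*(-2) - 1*(-2)**2))/51868 = (3*(136 + 2 - 1*4))*(1/51868) = (3*(136 + 2 - 4))*(1/51868) = (3*134)*(1/51868) = 402*(1/51868) = 201/25934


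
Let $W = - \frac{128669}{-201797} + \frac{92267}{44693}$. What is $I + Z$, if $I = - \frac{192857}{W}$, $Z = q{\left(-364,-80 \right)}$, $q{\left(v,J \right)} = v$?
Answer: $- \frac{1748231176247521}{24369807416} \approx -71738.0$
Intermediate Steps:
$Z = -364$
$W = \frac{24369807416}{9018913321}$ ($W = \left(-128669\right) \left(- \frac{1}{201797}\right) + 92267 \cdot \frac{1}{44693} = \frac{128669}{201797} + \frac{92267}{44693} = \frac{24369807416}{9018913321} \approx 2.7021$)
$I = - \frac{1739360566348097}{24369807416}$ ($I = - \frac{192857}{\frac{24369807416}{9018913321}} = \left(-192857\right) \frac{9018913321}{24369807416} = - \frac{1739360566348097}{24369807416} \approx -71374.0$)
$I + Z = - \frac{1739360566348097}{24369807416} - 364 = - \frac{1748231176247521}{24369807416}$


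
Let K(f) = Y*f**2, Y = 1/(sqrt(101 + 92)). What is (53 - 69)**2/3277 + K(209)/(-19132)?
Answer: 256/3277 - 43681*sqrt(193)/3692476 ≈ -0.086224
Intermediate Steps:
Y = sqrt(193)/193 (Y = 1/(sqrt(193)) = sqrt(193)/193 ≈ 0.071982)
K(f) = sqrt(193)*f**2/193 (K(f) = (sqrt(193)/193)*f**2 = sqrt(193)*f**2/193)
(53 - 69)**2/3277 + K(209)/(-19132) = (53 - 69)**2/3277 + ((1/193)*sqrt(193)*209**2)/(-19132) = (-16)**2*(1/3277) + ((1/193)*sqrt(193)*43681)*(-1/19132) = 256*(1/3277) + (43681*sqrt(193)/193)*(-1/19132) = 256/3277 - 43681*sqrt(193)/3692476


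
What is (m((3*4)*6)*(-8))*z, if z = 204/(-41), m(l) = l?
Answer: 117504/41 ≈ 2866.0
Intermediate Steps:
z = -204/41 (z = 204*(-1/41) = -204/41 ≈ -4.9756)
(m((3*4)*6)*(-8))*z = (((3*4)*6)*(-8))*(-204/41) = ((12*6)*(-8))*(-204/41) = (72*(-8))*(-204/41) = -576*(-204/41) = 117504/41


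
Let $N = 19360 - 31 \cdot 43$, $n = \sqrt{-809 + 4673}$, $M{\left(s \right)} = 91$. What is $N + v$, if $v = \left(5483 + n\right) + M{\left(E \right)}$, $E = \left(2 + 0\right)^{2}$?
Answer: $23601 + 2 \sqrt{966} \approx 23663.0$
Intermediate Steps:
$E = 4$ ($E = 2^{2} = 4$)
$n = 2 \sqrt{966}$ ($n = \sqrt{3864} = 2 \sqrt{966} \approx 62.161$)
$N = 18027$ ($N = 19360 - 1333 = 18027$)
$v = 5574 + 2 \sqrt{966}$ ($v = \left(5483 + 2 \sqrt{966}\right) + 91 = 5574 + 2 \sqrt{966} \approx 5636.2$)
$N + v = 18027 + \left(5574 + 2 \sqrt{966}\right) = 23601 + 2 \sqrt{966}$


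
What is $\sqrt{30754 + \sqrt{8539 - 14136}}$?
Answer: $\sqrt{30754 + i \sqrt{5597}} \approx 175.37 + 0.213 i$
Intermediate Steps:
$\sqrt{30754 + \sqrt{8539 - 14136}} = \sqrt{30754 + \sqrt{-5597}} = \sqrt{30754 + i \sqrt{5597}}$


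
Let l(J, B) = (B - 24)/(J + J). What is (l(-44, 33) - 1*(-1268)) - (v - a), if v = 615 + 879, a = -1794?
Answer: -177769/88 ≈ -2020.1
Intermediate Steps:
l(J, B) = (-24 + B)/(2*J) (l(J, B) = (-24 + B)/((2*J)) = (-24 + B)*(1/(2*J)) = (-24 + B)/(2*J))
v = 1494
(l(-44, 33) - 1*(-1268)) - (v - a) = ((½)*(-24 + 33)/(-44) - 1*(-1268)) - (1494 - 1*(-1794)) = ((½)*(-1/44)*9 + 1268) - (1494 + 1794) = (-9/88 + 1268) - 1*3288 = 111575/88 - 3288 = -177769/88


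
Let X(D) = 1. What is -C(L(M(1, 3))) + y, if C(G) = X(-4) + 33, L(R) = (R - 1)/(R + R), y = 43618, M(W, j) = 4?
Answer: 43584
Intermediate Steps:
L(R) = (-1 + R)/(2*R) (L(R) = (-1 + R)/((2*R)) = (-1 + R)*(1/(2*R)) = (-1 + R)/(2*R))
C(G) = 34 (C(G) = 1 + 33 = 34)
-C(L(M(1, 3))) + y = -1*34 + 43618 = -34 + 43618 = 43584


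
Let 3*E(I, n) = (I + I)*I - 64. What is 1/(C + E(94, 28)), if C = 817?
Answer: 3/20059 ≈ 0.00014956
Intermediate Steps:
E(I, n) = -64/3 + 2*I**2/3 (E(I, n) = ((I + I)*I - 64)/3 = ((2*I)*I - 64)/3 = (2*I**2 - 64)/3 = (-64 + 2*I**2)/3 = -64/3 + 2*I**2/3)
1/(C + E(94, 28)) = 1/(817 + (-64/3 + (2/3)*94**2)) = 1/(817 + (-64/3 + (2/3)*8836)) = 1/(817 + (-64/3 + 17672/3)) = 1/(817 + 17608/3) = 1/(20059/3) = 3/20059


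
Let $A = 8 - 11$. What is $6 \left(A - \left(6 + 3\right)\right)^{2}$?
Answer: $864$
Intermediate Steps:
$A = -3$ ($A = 8 - 11 = -3$)
$6 \left(A - \left(6 + 3\right)\right)^{2} = 6 \left(-3 - \left(6 + 3\right)\right)^{2} = 6 \left(-3 - 9\right)^{2} = 6 \left(-12\right)^{2} = 6 \cdot 144 = 864$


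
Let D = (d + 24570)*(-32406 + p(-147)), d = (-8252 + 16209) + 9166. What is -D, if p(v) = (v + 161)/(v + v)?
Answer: 28373212211/21 ≈ 1.3511e+9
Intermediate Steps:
p(v) = (161 + v)/(2*v) (p(v) = (161 + v)/((2*v)) = (161 + v)*(1/(2*v)) = (161 + v)/(2*v))
d = 17123 (d = 7957 + 9166 = 17123)
D = -28373212211/21 (D = (17123 + 24570)*(-32406 + (1/2)*(161 - 147)/(-147)) = 41693*(-32406 + (1/2)*(-1/147)*14) = 41693*(-32406 - 1/21) = 41693*(-680527/21) = -28373212211/21 ≈ -1.3511e+9)
-D = -1*(-28373212211/21) = 28373212211/21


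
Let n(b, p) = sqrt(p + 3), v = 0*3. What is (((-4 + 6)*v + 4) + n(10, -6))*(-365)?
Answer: -1460 - 365*I*sqrt(3) ≈ -1460.0 - 632.2*I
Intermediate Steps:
v = 0
n(b, p) = sqrt(3 + p)
(((-4 + 6)*v + 4) + n(10, -6))*(-365) = (((-4 + 6)*0 + 4) + sqrt(3 - 6))*(-365) = ((2*0 + 4) + sqrt(-3))*(-365) = ((0 + 4) + I*sqrt(3))*(-365) = (4 + I*sqrt(3))*(-365) = -1460 - 365*I*sqrt(3)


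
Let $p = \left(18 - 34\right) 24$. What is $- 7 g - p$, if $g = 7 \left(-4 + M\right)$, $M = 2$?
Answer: $482$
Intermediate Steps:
$g = -14$ ($g = 7 \left(-4 + 2\right) = 7 \left(-2\right) = -14$)
$p = -384$ ($p = \left(-16\right) 24 = -384$)
$- 7 g - p = \left(-7\right) \left(-14\right) - -384 = 98 + 384 = 482$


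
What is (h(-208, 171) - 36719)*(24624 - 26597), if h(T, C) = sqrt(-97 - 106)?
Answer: 72446587 - 1973*I*sqrt(203) ≈ 7.2447e+7 - 28111.0*I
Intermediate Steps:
h(T, C) = I*sqrt(203) (h(T, C) = sqrt(-203) = I*sqrt(203))
(h(-208, 171) - 36719)*(24624 - 26597) = (I*sqrt(203) - 36719)*(24624 - 26597) = (-36719 + I*sqrt(203))*(-1973) = 72446587 - 1973*I*sqrt(203)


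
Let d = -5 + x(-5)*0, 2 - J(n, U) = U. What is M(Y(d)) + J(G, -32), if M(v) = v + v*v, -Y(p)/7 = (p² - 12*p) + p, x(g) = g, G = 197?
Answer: 313074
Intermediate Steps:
J(n, U) = 2 - U
d = -5 (d = -5 - 5*0 = -5 + 0 = -5)
Y(p) = -7*p² + 77*p (Y(p) = -7*((p² - 12*p) + p) = -7*(p² - 11*p) = -7*p² + 77*p)
M(v) = v + v²
M(Y(d)) + J(G, -32) = (7*(-5)*(11 - 1*(-5)))*(1 + 7*(-5)*(11 - 1*(-5))) + (2 - 1*(-32)) = (7*(-5)*(11 + 5))*(1 + 7*(-5)*(11 + 5)) + (2 + 32) = (7*(-5)*16)*(1 + 7*(-5)*16) + 34 = -560*(1 - 560) + 34 = -560*(-559) + 34 = 313040 + 34 = 313074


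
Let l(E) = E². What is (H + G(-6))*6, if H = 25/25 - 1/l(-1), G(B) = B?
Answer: -36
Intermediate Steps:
H = 0 (H = 25/25 - 1/((-1)²) = 25*(1/25) - 1/1 = 1 - 1*1 = 1 - 1 = 0)
(H + G(-6))*6 = (0 - 6)*6 = -6*6 = -36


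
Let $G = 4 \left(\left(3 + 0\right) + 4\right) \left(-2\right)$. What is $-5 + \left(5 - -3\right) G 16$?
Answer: $-7173$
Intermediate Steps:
$G = -56$ ($G = 4 \left(3 + 4\right) \left(-2\right) = 4 \cdot 7 \left(-2\right) = 28 \left(-2\right) = -56$)
$-5 + \left(5 - -3\right) G 16 = -5 + \left(5 - -3\right) \left(-56\right) 16 = -5 + \left(5 + 3\right) \left(-56\right) 16 = -5 + 8 \left(-56\right) 16 = -5 - 7168 = -7173$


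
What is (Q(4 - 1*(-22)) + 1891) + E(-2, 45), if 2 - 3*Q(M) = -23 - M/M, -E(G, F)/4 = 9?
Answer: 5591/3 ≈ 1863.7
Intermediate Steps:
E(G, F) = -36 (E(G, F) = -4*9 = -36)
Q(M) = 26/3 (Q(M) = ⅔ - (-23 - M/M)/3 = ⅔ - (-23 - 1*1)/3 = ⅔ - (-23 - 1)/3 = ⅔ - ⅓*(-24) = ⅔ + 8 = 26/3)
(Q(4 - 1*(-22)) + 1891) + E(-2, 45) = (26/3 + 1891) - 36 = 5699/3 - 36 = 5591/3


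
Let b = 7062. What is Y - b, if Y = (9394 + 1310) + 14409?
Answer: 18051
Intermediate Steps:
Y = 25113 (Y = 10704 + 14409 = 25113)
Y - b = 25113 - 1*7062 = 25113 - 7062 = 18051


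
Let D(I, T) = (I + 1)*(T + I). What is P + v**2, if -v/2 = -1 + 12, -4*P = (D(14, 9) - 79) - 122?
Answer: 448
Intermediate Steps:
D(I, T) = (1 + I)*(I + T)
P = -36 (P = -(((14 + 9 + 14**2 + 14*9) - 79) - 122)/4 = -(((14 + 9 + 196 + 126) - 79) - 122)/4 = -((345 - 79) - 122)/4 = -(266 - 122)/4 = -1/4*144 = -36)
v = -22 (v = -2*(-1 + 12) = -2*11 = -22)
P + v**2 = -36 + (-22)**2 = -36 + 484 = 448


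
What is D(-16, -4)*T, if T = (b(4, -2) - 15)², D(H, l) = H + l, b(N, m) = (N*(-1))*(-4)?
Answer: -20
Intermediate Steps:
b(N, m) = 4*N (b(N, m) = -N*(-4) = 4*N)
T = 1 (T = (4*4 - 15)² = (16 - 15)² = 1² = 1)
D(-16, -4)*T = (-16 - 4)*1 = -20*1 = -20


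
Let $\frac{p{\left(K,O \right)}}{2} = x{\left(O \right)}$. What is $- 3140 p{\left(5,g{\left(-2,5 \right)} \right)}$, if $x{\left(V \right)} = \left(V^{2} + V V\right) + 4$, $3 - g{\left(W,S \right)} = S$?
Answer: $-75360$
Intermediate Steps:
$g{\left(W,S \right)} = 3 - S$
$x{\left(V \right)} = 4 + 2 V^{2}$ ($x{\left(V \right)} = \left(V^{2} + V^{2}\right) + 4 = 2 V^{2} + 4 = 4 + 2 V^{2}$)
$p{\left(K,O \right)} = 8 + 4 O^{2}$ ($p{\left(K,O \right)} = 2 \left(4 + 2 O^{2}\right) = 8 + 4 O^{2}$)
$- 3140 p{\left(5,g{\left(-2,5 \right)} \right)} = - 3140 \left(8 + 4 \left(3 - 5\right)^{2}\right) = - 3140 \left(8 + 4 \left(-2\right)^{2}\right) = - 3140 \left(8 + 4 \cdot 4\right) = - 3140 \left(8 + 16\right) = \left(-3140\right) 24 = -75360$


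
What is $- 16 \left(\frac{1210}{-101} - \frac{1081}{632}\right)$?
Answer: $\frac{1747802}{7979} \approx 219.05$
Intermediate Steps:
$- 16 \left(\frac{1210}{-101} - \frac{1081}{632}\right) = - 16 \left(1210 \left(- \frac{1}{101}\right) - \frac{1081}{632}\right) = - 16 \left(- \frac{1210}{101} - \frac{1081}{632}\right) = \left(-16\right) \left(- \frac{873901}{63832}\right) = \frac{1747802}{7979}$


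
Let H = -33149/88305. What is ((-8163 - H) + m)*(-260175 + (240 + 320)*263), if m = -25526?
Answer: 67169679955684/17661 ≈ 3.8033e+9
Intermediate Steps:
H = -33149/88305 (H = -33149*1/88305 = -33149/88305 ≈ -0.37539)
((-8163 - H) + m)*(-260175 + (240 + 320)*263) = ((-8163 - 1*(-33149/88305)) - 25526)*(-260175 + (240 + 320)*263) = ((-8163 + 33149/88305) - 25526)*(-260175 + 560*263) = (-720800566/88305 - 25526)*(-260175 + 147280) = -2974873996/88305*(-112895) = 67169679955684/17661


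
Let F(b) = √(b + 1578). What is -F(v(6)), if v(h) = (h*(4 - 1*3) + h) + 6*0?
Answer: -√1590 ≈ -39.875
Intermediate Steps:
v(h) = 2*h (v(h) = (h*(4 - 3) + h) + 0 = (h*1 + h) + 0 = (h + h) + 0 = 2*h + 0 = 2*h)
F(b) = √(1578 + b)
-F(v(6)) = -√(1578 + 2*6) = -√(1578 + 12) = -√1590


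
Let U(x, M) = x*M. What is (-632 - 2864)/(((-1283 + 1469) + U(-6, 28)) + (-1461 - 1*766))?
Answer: 3496/2209 ≈ 1.5826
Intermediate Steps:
U(x, M) = M*x
(-632 - 2864)/(((-1283 + 1469) + U(-6, 28)) + (-1461 - 1*766)) = (-632 - 2864)/(((-1283 + 1469) + 28*(-6)) + (-1461 - 1*766)) = -3496/((186 - 168) + (-1461 - 766)) = -3496/(18 - 2227) = -3496/(-2209) = -3496*(-1/2209) = 3496/2209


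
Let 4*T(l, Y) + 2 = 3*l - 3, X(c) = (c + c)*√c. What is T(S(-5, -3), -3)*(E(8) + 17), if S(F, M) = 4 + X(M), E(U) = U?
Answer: 175/4 - 225*I*√3/2 ≈ 43.75 - 194.86*I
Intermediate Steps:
X(c) = 2*c^(3/2) (X(c) = (2*c)*√c = 2*c^(3/2))
S(F, M) = 4 + 2*M^(3/2)
T(l, Y) = -5/4 + 3*l/4 (T(l, Y) = -½ + (3*l - 3)/4 = -½ + (-3 + 3*l)/4 = -½ + (-¾ + 3*l/4) = -5/4 + 3*l/4)
T(S(-5, -3), -3)*(E(8) + 17) = (-5/4 + 3*(4 + 2*(-3)^(3/2))/4)*(8 + 17) = (-5/4 + 3*(4 + 2*(-3*I*√3))/4)*25 = (-5/4 + 3*(4 - 6*I*√3)/4)*25 = (-5/4 + (3 - 9*I*√3/2))*25 = (7/4 - 9*I*√3/2)*25 = 175/4 - 225*I*√3/2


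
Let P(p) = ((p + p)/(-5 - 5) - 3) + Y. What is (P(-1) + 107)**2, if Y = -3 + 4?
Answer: 276676/25 ≈ 11067.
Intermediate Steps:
Y = 1
P(p) = -2 - p/5 (P(p) = ((p + p)/(-5 - 5) - 3) + 1 = ((2*p)/(-10) - 3) + 1 = ((2*p)*(-1/10) - 3) + 1 = (-p/5 - 3) + 1 = (-3 - p/5) + 1 = -2 - p/5)
(P(-1) + 107)**2 = ((-2 - 1/5*(-1)) + 107)**2 = ((-2 + 1/5) + 107)**2 = (-9/5 + 107)**2 = (526/5)**2 = 276676/25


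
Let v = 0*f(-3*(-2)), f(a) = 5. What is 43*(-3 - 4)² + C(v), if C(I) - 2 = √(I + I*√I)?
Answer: 2109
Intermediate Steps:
v = 0 (v = 0*5 = 0)
C(I) = 2 + √(I + I^(3/2)) (C(I) = 2 + √(I + I*√I) = 2 + √(I + I^(3/2)))
43*(-3 - 4)² + C(v) = 43*(-3 - 4)² + (2 + √(0 + 0^(3/2))) = 43*(-7)² + (2 + √(0 + 0)) = 43*49 + (2 + √0) = 2107 + (2 + 0) = 2107 + 2 = 2109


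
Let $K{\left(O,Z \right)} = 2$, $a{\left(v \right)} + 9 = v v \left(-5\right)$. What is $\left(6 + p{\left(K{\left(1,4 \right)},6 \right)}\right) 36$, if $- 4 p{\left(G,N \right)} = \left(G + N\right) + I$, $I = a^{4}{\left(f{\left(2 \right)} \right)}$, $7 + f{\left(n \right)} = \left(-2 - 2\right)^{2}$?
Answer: $-264389299200$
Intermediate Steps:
$f{\left(n \right)} = 9$ ($f{\left(n \right)} = -7 + \left(-2 - 2\right)^{2} = -7 + \left(-4\right)^{2} = -7 + 16 = 9$)
$a{\left(v \right)} = -9 - 5 v^{2}$ ($a{\left(v \right)} = -9 + v v \left(-5\right) = -9 + v^{2} \left(-5\right) = -9 - 5 v^{2}$)
$I = 29376588816$ ($I = \left(-9 - 5 \cdot 9^{2}\right)^{4} = \left(-9 - 405\right)^{4} = \left(-414\right)^{4} = 29376588816$)
$p{\left(G,N \right)} = -7344147204 - \frac{G}{4} - \frac{N}{4}$ ($p{\left(G,N \right)} = - \frac{\left(G + N\right) + 29376588816}{4} = - \frac{29376588816 + G + N}{4} = -7344147204 - \frac{G}{4} - \frac{N}{4}$)
$\left(6 + p{\left(K{\left(1,4 \right)},6 \right)}\right) 36 = \left(6 - 7344147206\right) 36 = \left(-7344147200\right) 36 = -264389299200$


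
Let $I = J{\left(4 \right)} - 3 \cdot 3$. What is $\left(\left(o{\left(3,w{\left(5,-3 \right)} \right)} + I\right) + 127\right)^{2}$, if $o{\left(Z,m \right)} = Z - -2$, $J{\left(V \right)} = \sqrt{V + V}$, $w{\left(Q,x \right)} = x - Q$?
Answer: $15137 + 492 \sqrt{2} \approx 15833.0$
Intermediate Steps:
$J{\left(V \right)} = \sqrt{2} \sqrt{V}$ ($J{\left(V \right)} = \sqrt{2 V} = \sqrt{2} \sqrt{V}$)
$I = -9 + 2 \sqrt{2}$ ($I = \sqrt{2} \sqrt{4} - 3 \cdot 3 = \sqrt{2} \cdot 2 - 9 = 2 \sqrt{2} - 9 = -9 + 2 \sqrt{2} \approx -6.1716$)
$o{\left(Z,m \right)} = 2 + Z$ ($o{\left(Z,m \right)} = Z + 2 = 2 + Z$)
$\left(\left(o{\left(3,w{\left(5,-3 \right)} \right)} + I\right) + 127\right)^{2} = \left(\left(\left(2 + 3\right) - \left(9 - 2 \sqrt{2}\right)\right) + 127\right)^{2} = \left(\left(5 - \left(9 - 2 \sqrt{2}\right)\right) + 127\right)^{2} = \left(\left(-4 + 2 \sqrt{2}\right) + 127\right)^{2} = \left(123 + 2 \sqrt{2}\right)^{2}$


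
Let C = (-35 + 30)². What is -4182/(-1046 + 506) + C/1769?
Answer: 1235243/159210 ≈ 7.7586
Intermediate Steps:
C = 25 (C = (-5)² = 25)
-4182/(-1046 + 506) + C/1769 = -4182/(-1046 + 506) + 25/1769 = -4182/(-540) + 25*(1/1769) = -4182*(-1/540) + 25/1769 = 697/90 + 25/1769 = 1235243/159210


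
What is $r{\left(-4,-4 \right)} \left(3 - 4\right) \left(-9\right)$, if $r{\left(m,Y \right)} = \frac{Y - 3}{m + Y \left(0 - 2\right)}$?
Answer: $- \frac{63}{4} \approx -15.75$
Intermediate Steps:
$r{\left(m,Y \right)} = \frac{-3 + Y}{m - 2 Y}$ ($r{\left(m,Y \right)} = \frac{-3 + Y}{m + Y \left(-2\right)} = \frac{-3 + Y}{m - 2 Y}$)
$r{\left(-4,-4 \right)} \left(3 - 4\right) \left(-9\right) = \frac{3 - -4}{\left(-1\right) \left(-4\right) + 2 \left(-4\right)} \left(3 - 4\right) \left(-9\right) = \frac{3 + 4}{4 - 8} \left(3 - 4\right) \left(-9\right) = \frac{1}{-4} \cdot 7 \left(-1\right) \left(-9\right) = \left(- \frac{1}{4}\right) 7 \left(-1\right) \left(-9\right) = \left(- \frac{7}{4}\right) \left(-1\right) \left(-9\right) = \frac{7}{4} \left(-9\right) = - \frac{63}{4}$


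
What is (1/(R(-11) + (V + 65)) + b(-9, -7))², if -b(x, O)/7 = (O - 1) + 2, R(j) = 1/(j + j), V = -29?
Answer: 1105163536/625681 ≈ 1766.3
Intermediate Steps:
R(j) = 1/(2*j)
b(x, O) = -7 - 7*O (b(x, O) = -7*((O - 1) + 2) = -7*((-1 + O) + 2) = -7*(1 + O) = -7 - 7*O)
(1/(R(-11) + (V + 65)) + b(-9, -7))² = (1/((½)/(-11) + (-29 + 65)) + (-7 - 7*(-7)))² = (1/((½)*(-1/11) + 36) + (-7 + 49))² = (1/(-1/22 + 36) + 42)² = (1/(791/22) + 42)² = (22/791 + 42)² = (33244/791)² = 1105163536/625681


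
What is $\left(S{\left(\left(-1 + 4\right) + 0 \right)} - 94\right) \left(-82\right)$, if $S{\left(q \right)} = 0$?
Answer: $7708$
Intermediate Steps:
$\left(S{\left(\left(-1 + 4\right) + 0 \right)} - 94\right) \left(-82\right) = \left(0 - 94\right) \left(-82\right) = \left(-94\right) \left(-82\right) = 7708$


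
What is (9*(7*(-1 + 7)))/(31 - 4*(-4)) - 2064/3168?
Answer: 22927/3102 ≈ 7.3910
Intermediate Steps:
(9*(7*(-1 + 7)))/(31 - 4*(-4)) - 2064/3168 = (9*(7*6))/(31 + 16) - 2064*1/3168 = (9*42)/47 - 43/66 = 378*(1/47) - 43/66 = 378/47 - 43/66 = 22927/3102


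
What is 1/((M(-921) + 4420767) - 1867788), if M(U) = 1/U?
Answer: 921/2351293658 ≈ 3.9170e-7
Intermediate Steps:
1/((M(-921) + 4420767) - 1867788) = 1/((1/(-921) + 4420767) - 1867788) = 1/((-1/921 + 4420767) - 1867788) = 1/(4071526406/921 - 1867788) = 1/(2351293658/921) = 921/2351293658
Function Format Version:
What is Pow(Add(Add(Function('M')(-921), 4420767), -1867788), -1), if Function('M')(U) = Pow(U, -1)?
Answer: Rational(921, 2351293658) ≈ 3.9170e-7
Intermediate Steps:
Pow(Add(Add(Function('M')(-921), 4420767), -1867788), -1) = Pow(Add(Add(Pow(-921, -1), 4420767), -1867788), -1) = Pow(Add(Add(Rational(-1, 921), 4420767), -1867788), -1) = Pow(Add(Rational(4071526406, 921), -1867788), -1) = Pow(Rational(2351293658, 921), -1) = Rational(921, 2351293658)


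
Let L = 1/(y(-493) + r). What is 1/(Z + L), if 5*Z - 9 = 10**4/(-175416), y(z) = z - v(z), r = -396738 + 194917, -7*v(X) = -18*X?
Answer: 51430655580/91988539229 ≈ 0.55910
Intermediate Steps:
v(X) = 18*X/7 (v(X) = -(-18)*X/7 = 18*X/7)
r = -201821
y(z) = -11*z/7 (y(z) = z - 18*z/7 = -11*z/7)
Z = 196093/109635 (Z = 9/5 + (10**4/(-175416))/5 = 9/5 + (10000*(-1/175416))/5 = 9/5 + (1/5)*(-1250/21927) = 9/5 - 250/21927 = 196093/109635 ≈ 1.7886)
L = -7/1407324 (L = 1/(-11/7*(-493) - 201821) = 1/(5423/7 - 201821) = 1/(-1407324/7) = -7/1407324 ≈ -4.9740e-6)
1/(Z + L) = 1/(196093/109635 - 7/1407324) = 1/(91988539229/51430655580) = 51430655580/91988539229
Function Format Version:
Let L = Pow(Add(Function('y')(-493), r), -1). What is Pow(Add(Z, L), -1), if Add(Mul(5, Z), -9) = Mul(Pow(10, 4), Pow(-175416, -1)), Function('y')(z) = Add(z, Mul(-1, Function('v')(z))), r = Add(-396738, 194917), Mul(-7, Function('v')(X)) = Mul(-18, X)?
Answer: Rational(51430655580, 91988539229) ≈ 0.55910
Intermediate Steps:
Function('v')(X) = Mul(Rational(18, 7), X) (Function('v')(X) = Mul(Rational(-1, 7), Mul(-18, X)) = Mul(Rational(18, 7), X))
r = -201821
Function('y')(z) = Mul(Rational(-11, 7), z) (Function('y')(z) = Add(z, Mul(-1, Mul(Rational(18, 7), z))) = Add(z, Mul(Rational(-18, 7), z)) = Mul(Rational(-11, 7), z))
Z = Rational(196093, 109635) (Z = Add(Rational(9, 5), Mul(Rational(1, 5), Mul(Pow(10, 4), Pow(-175416, -1)))) = Add(Rational(9, 5), Mul(Rational(1, 5), Mul(10000, Rational(-1, 175416)))) = Add(Rational(9, 5), Mul(Rational(1, 5), Rational(-1250, 21927))) = Add(Rational(9, 5), Rational(-250, 21927)) = Rational(196093, 109635) ≈ 1.7886)
L = Rational(-7, 1407324) (L = Pow(Add(Mul(Rational(-11, 7), -493), -201821), -1) = Pow(Add(Rational(5423, 7), -201821), -1) = Pow(Rational(-1407324, 7), -1) = Rational(-7, 1407324) ≈ -4.9740e-6)
Pow(Add(Z, L), -1) = Pow(Add(Rational(196093, 109635), Rational(-7, 1407324)), -1) = Pow(Rational(91988539229, 51430655580), -1) = Rational(51430655580, 91988539229)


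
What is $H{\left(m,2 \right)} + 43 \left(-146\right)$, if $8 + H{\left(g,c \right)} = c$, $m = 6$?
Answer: $-6284$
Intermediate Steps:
$H{\left(g,c \right)} = -8 + c$
$H{\left(m,2 \right)} + 43 \left(-146\right) = \left(-8 + 2\right) + 43 \left(-146\right) = -6 - 6278 = -6284$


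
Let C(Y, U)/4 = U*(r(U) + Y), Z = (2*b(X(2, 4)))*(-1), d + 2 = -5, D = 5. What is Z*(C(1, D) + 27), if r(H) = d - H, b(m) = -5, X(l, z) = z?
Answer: -1930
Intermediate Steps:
d = -7 (d = -2 - 5 = -7)
r(H) = -7 - H
Z = 10 (Z = (2*(-5))*(-1) = -10*(-1) = 10)
C(Y, U) = 4*U*(-7 + Y - U) (C(Y, U) = 4*(U*((-7 - U) + Y)) = 4*(U*(-7 + Y - U)) = 4*U*(-7 + Y - U))
Z*(C(1, D) + 27) = 10*(4*5*(-7 + 1 - 1*5) + 27) = 10*(4*5*(-7 + 1 - 5) + 27) = 10*(4*5*(-11) + 27) = 10*(-220 + 27) = 10*(-193) = -1930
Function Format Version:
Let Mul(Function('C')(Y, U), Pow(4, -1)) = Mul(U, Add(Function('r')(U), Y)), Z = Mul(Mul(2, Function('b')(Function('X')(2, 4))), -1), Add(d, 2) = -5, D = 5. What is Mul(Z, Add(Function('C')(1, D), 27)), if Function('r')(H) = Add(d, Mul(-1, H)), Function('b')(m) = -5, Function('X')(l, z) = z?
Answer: -1930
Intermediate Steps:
d = -7 (d = Add(-2, -5) = -7)
Function('r')(H) = Add(-7, Mul(-1, H))
Z = 10 (Z = Mul(Mul(2, -5), -1) = Mul(-10, -1) = 10)
Function('C')(Y, U) = Mul(4, U, Add(-7, Y, Mul(-1, U))) (Function('C')(Y, U) = Mul(4, Mul(U, Add(Add(-7, Mul(-1, U)), Y))) = Mul(4, Mul(U, Add(-7, Y, Mul(-1, U)))) = Mul(4, U, Add(-7, Y, Mul(-1, U))))
Mul(Z, Add(Function('C')(1, D), 27)) = Mul(10, Add(Mul(4, 5, Add(-7, 1, Mul(-1, 5))), 27)) = Mul(10, Add(Mul(4, 5, Add(-7, 1, -5)), 27)) = Mul(10, Add(Mul(4, 5, -11), 27)) = Mul(10, Add(-220, 27)) = Mul(10, -193) = -1930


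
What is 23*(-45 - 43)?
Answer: -2024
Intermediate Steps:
23*(-45 - 43) = 23*(-88) = -2024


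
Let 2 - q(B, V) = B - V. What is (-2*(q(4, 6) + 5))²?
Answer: 324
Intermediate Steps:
q(B, V) = 2 + V - B (q(B, V) = 2 - (B - V) = 2 + (V - B) = 2 + V - B)
(-2*(q(4, 6) + 5))² = (-2*((2 + 6 - 1*4) + 5))² = (-2*((2 + 6 - 4) + 5))² = (-2*(4 + 5))² = (-2*9)² = (-18)² = 324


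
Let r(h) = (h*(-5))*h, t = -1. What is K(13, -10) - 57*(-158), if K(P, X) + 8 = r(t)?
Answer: 8993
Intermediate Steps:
r(h) = -5*h² (r(h) = (-5*h)*h = -5*h²)
K(P, X) = -13 (K(P, X) = -8 - 5*(-1)² = -8 - 5*1 = -8 - 5 = -13)
K(13, -10) - 57*(-158) = -13 - 57*(-158) = -13 + 9006 = 8993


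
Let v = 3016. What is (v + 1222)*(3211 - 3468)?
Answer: -1089166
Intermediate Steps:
(v + 1222)*(3211 - 3468) = (3016 + 1222)*(3211 - 3468) = 4238*(-257) = -1089166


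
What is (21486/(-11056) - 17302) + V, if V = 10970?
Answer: -35014039/5528 ≈ -6333.9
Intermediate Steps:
(21486/(-11056) - 17302) + V = (21486/(-11056) - 17302) + 10970 = (21486*(-1/11056) - 17302) + 10970 = (-10743/5528 - 17302) + 10970 = -95656199/5528 + 10970 = -35014039/5528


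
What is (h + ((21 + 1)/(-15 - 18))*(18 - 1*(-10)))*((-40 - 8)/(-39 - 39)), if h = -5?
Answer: -568/39 ≈ -14.564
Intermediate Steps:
(h + ((21 + 1)/(-15 - 18))*(18 - 1*(-10)))*((-40 - 8)/(-39 - 39)) = (-5 + ((21 + 1)/(-15 - 18))*(18 - 1*(-10)))*((-40 - 8)/(-39 - 39)) = (-5 + (22/(-33))*(18 + 10))*(-48/(-78)) = (-5 + (22*(-1/33))*28)*(-48*(-1/78)) = (-5 - ⅔*28)*(8/13) = (-5 - 56/3)*(8/13) = -71/3*8/13 = -568/39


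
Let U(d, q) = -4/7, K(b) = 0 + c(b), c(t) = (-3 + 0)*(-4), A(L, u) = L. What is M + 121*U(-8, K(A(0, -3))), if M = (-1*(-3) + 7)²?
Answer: 216/7 ≈ 30.857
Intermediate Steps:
c(t) = 12 (c(t) = -3*(-4) = 12)
K(b) = 12 (K(b) = 0 + 12 = 12)
U(d, q) = -4/7 (U(d, q) = -4*⅐ = -4/7)
M = 100 (M = (3 + 7)² = 10² = 100)
M + 121*U(-8, K(A(0, -3))) = 100 + 121*(-4/7) = 100 - 484/7 = 216/7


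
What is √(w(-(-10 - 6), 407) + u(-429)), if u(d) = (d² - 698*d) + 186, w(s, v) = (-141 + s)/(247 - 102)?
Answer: 2*√101691226/29 ≈ 695.46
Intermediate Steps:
w(s, v) = -141/145 + s/145 (w(s, v) = (-141 + s)/145 = (-141 + s)*(1/145) = -141/145 + s/145)
u(d) = 186 + d² - 698*d
√(w(-(-10 - 6), 407) + u(-429)) = √((-141/145 + (-(-10 - 6))/145) + (186 + (-429)² - 698*(-429))) = √((-141/145 + (-1*(-16))/145) + (186 + 184041 + 299442)) = √((-141/145 + (1/145)*16) + 483669) = √((-141/145 + 16/145) + 483669) = √(-25/29 + 483669) = √(14026376/29) = 2*√101691226/29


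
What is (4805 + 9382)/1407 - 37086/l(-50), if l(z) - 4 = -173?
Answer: 18192535/79261 ≈ 229.53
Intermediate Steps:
l(z) = -169 (l(z) = 4 - 173 = -169)
(4805 + 9382)/1407 - 37086/l(-50) = (4805 + 9382)/1407 - 37086/(-169) = 14187*(1/1407) - 37086*(-1/169) = 4729/469 + 37086/169 = 18192535/79261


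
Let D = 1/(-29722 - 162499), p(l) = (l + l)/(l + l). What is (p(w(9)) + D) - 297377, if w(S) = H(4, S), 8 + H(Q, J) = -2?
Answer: -57161912097/192221 ≈ -2.9738e+5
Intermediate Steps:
H(Q, J) = -10 (H(Q, J) = -8 - 2 = -10)
w(S) = -10
p(l) = 1 (p(l) = (2*l)/((2*l)) = (2*l)*(1/(2*l)) = 1)
D = -1/192221 (D = 1/(-192221) = -1/192221 ≈ -5.2023e-6)
(p(w(9)) + D) - 297377 = (1 - 1/192221) - 297377 = 192220/192221 - 297377 = -57161912097/192221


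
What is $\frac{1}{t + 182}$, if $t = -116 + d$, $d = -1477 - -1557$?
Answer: $\frac{1}{146} \approx 0.0068493$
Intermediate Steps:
$d = 80$ ($d = -1477 + 1557 = 80$)
$t = -36$ ($t = -116 + 80 = -36$)
$\frac{1}{t + 182} = \frac{1}{-36 + 182} = \frac{1}{146}$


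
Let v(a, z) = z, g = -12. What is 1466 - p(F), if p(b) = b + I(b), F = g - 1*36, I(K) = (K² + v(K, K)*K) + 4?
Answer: -3098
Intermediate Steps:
I(K) = 4 + 2*K² (I(K) = (K² + K*K) + 4 = (K² + K²) + 4 = 2*K² + 4 = 4 + 2*K²)
F = -48 (F = -12 - 1*36 = -12 - 36 = -48)
p(b) = 4 + b + 2*b² (p(b) = b + (4 + 2*b²) = 4 + b + 2*b²)
1466 - p(F) = 1466 - (4 - 48 + 2*(-48)²) = 1466 - (4 - 48 + 2*2304) = 1466 - (4 - 48 + 4608) = 1466 - 1*4564 = 1466 - 4564 = -3098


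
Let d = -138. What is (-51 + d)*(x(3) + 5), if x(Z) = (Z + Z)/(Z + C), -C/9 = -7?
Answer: -10584/11 ≈ -962.18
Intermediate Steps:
C = 63 (C = -9*(-7) = 63)
x(Z) = 2*Z/(63 + Z) (x(Z) = (Z + Z)/(Z + 63) = (2*Z)/(63 + Z) = 2*Z/(63 + Z))
(-51 + d)*(x(3) + 5) = (-51 - 138)*(2*3/(63 + 3) + 5) = -189*(2*3/66 + 5) = -189*(2*3*(1/66) + 5) = -189*(1/11 + 5) = -189*56/11 = -10584/11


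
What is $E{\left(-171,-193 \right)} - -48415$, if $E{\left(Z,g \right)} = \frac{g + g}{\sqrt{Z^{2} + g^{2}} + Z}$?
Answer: $\frac{9343753}{193} - \frac{2 \sqrt{66490}}{193} \approx 48411.0$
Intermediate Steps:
$E{\left(Z,g \right)} = \frac{2 g}{Z + \sqrt{Z^{2} + g^{2}}}$
$E{\left(-171,-193 \right)} - -48415 = 2 \left(-193\right) \frac{1}{-171 + \sqrt{\left(-171\right)^{2} + \left(-193\right)^{2}}} - -48415 = 2 \left(-193\right) \frac{1}{-171 + \sqrt{29241 + 37249}} + 48415 = 2 \left(-193\right) \frac{1}{-171 + \sqrt{66490}} + 48415 = - \frac{386}{-171 + \sqrt{66490}} + 48415 = 48415 - \frac{386}{-171 + \sqrt{66490}}$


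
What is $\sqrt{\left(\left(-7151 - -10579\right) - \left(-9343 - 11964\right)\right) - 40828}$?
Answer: $11 i \sqrt{133} \approx 126.86 i$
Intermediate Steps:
$\sqrt{\left(\left(-7151 - -10579\right) - \left(-9343 - 11964\right)\right) - 40828} = \sqrt{\left(\left(-7151 + 10579\right) - \left(-9343 - 11964\right)\right) - 40828} = \sqrt{\left(3428 - -21307\right) - 40828} = \sqrt{\left(3428 + 21307\right) - 40828} = \sqrt{24735 - 40828} = \sqrt{-16093} = 11 i \sqrt{133}$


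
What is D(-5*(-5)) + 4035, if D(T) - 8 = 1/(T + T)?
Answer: 202151/50 ≈ 4043.0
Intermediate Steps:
D(T) = 8 + 1/(2*T) (D(T) = 8 + 1/(T + T) = 8 + 1/(2*T))
D(-5*(-5)) + 4035 = (8 + 1/(2*((-5*(-5))))) + 4035 = (8 + (1/2)/25) + 4035 = (8 + (1/2)*(1/25)) + 4035 = (8 + 1/50) + 4035 = 401/50 + 4035 = 202151/50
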